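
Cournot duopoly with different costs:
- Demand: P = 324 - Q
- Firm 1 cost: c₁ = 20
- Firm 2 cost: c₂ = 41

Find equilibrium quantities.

q₁* = 108.33, q₂* = 87.33

Work:
Reaction: q₁ = (324 - 20 - q₂)/2
Reaction: q₂ = (324 - 41 - q₁)/2
Solve simultaneously:
q₁* = (324 - 2×20 + 41)/3 = 108.33
q₂* = (324 - 2×41 + 20)/3 = 87.33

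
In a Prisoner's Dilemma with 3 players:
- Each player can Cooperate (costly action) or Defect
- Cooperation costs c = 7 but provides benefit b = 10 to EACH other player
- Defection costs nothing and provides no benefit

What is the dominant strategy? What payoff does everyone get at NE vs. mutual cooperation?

Dominant: Defect; NE payoff = 0; Coop payoff = 13

Work:
Defect dominates (saves cost c = 7, benefit to others is external)
NE: All defect → everyone gets 0
If all cooperate: each receives (2)×10 - 7 = 13
Social dilemma: 13 > 0 but NE gives 0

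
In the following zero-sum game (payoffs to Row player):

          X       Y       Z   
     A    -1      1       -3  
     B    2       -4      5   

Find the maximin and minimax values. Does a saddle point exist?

Maximin = -3, Minimax = 1, Saddle: False

Work:
Row minimums: [-3, -4] → maximin = -3
Column maximums: [2, 1, 5] → minimax = 1
No saddle point (maximin ≠ minimax). Mixed strategy needed.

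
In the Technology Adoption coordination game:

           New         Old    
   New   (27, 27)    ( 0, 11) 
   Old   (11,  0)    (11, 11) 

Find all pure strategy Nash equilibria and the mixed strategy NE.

Pure NE: (New, New) and (Old, Old); Mixed NE: p = 0.4074, q = 0.4074

Work:
Check pure NE:
(New, New): (27, 27) - no unilateral deviation beneficial
(Old, Old): (11, 11) - no unilateral deviation beneficial
Mixed NE: P1 plays New with p = 0.4074, P2 plays New with q = 0.4074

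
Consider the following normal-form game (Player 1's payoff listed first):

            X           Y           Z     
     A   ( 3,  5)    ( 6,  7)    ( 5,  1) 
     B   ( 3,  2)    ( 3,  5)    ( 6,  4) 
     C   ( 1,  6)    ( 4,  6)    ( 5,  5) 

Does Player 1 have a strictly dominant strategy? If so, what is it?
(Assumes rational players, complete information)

No strictly dominant strategy exists for Player 1

Work:
A strategy strictly dominates another if it gives a strictly higher payoff against every opponent action. Compare each pair of P1's strategies column-by-column:
  A vs B: [3 vs 3, 6 vs 3, 5 vs 6] → A does not strictly dominate B (column X: 3 ≤ 3)
  A vs C: [3 vs 1, 6 vs 4, 5 vs 5] → A does not strictly dominate C (column Z: 5 ≤ 5)
  B vs A: [3 vs 3, 3 vs 6, 6 vs 5] → B does not strictly dominate A (column X: 3 ≤ 3)
  B vs C: [3 vs 1, 3 vs 4, 6 vs 5] → B does not strictly dominate C (column Y: 3 ≤ 4)
  C vs A: [1 vs 3, 4 vs 6, 5 vs 5] → C does not strictly dominate A (column X: 1 ≤ 3)
  C vs B: [1 vs 3, 4 vs 3, 5 vs 6] → C does not strictly dominate B (column X: 1 ≤ 3)
No single strategy strictly dominates all others → no strictly dominant strategy.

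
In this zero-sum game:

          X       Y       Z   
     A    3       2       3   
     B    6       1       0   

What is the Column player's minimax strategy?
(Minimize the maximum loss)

Column should play Y, value = 2

Work:
Column player minimizes Row's maximum payoff:
Column X: max payoff to Row = 6
Column Y: max payoff to Row = 2
Column Z: max payoff to Row = 3
Minimum is 2, achieved by column Y.
Minimax strategy: Y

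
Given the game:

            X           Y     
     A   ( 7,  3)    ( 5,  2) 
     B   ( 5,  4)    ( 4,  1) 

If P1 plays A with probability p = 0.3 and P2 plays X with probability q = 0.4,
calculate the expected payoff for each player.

E[P1] = 4.82, E[P2] = 2.26

Work:
E[P1] = p·q·π₁(A,X) + p·(1-q)·π₁(A,Y) + (1-p)·q·π₁(B,X) + (1-p)·(1-q)·π₁(B,Y)
= 0.3·0.4·7 + 0.3·0.6·5 + 0.7·0.4·5 + 0.7·0.6·4
= 4.82

E[P2] = 2.26 (similar calculation)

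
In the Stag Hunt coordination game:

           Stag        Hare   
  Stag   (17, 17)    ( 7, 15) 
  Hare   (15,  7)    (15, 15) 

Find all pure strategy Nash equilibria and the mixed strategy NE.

Pure NE: (Stag, Stag) and (Hare, Hare); Mixed NE: p = 0.8, q = 0.8

Work:
Check pure NE:
(Stag, Stag): (17, 17) - no unilateral deviation beneficial
(Hare, Hare): (15, 15) - no unilateral deviation beneficial
Mixed NE: P1 plays Stag with p = 0.8, P2 plays Stag with q = 0.8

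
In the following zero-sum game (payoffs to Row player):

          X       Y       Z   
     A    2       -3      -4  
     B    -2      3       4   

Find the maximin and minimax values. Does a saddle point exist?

Maximin = -2, Minimax = 2, Saddle: False

Work:
Row minimums: [-4, -2] → maximin = -2
Column maximums: [2, 3, 4] → minimax = 2
No saddle point (maximin ≠ minimax). Mixed strategy needed.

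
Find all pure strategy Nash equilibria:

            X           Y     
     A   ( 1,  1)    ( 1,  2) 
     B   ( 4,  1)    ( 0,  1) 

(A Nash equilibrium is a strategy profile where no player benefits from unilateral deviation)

Nash equilibrium: (A, Y), (B, X)

Work:
Best responses:
  P1 vs X: payoffs [1, 4] → best response B (payoff 4)
  P1 vs Y: payoffs [1, 0] → best response A (payoff 1)
  P2 vs A: payoffs [1, 2] → best response Y (payoff 2)
  P2 vs B: payoffs [1, 1] → best response X/Y (payoff 1)
Mutual best responses: (A,Y), (B,X) → Nash equilibria.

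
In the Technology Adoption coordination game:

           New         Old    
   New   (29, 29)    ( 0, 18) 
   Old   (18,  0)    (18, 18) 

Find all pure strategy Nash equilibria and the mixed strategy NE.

Pure NE: (New, New) and (Old, Old); Mixed NE: p = 0.6207, q = 0.6207

Work:
Check pure NE:
(New, New): (29, 29) - no unilateral deviation beneficial
(Old, Old): (18, 18) - no unilateral deviation beneficial
Mixed NE: P1 plays New with p = 0.6207, P2 plays New with q = 0.6207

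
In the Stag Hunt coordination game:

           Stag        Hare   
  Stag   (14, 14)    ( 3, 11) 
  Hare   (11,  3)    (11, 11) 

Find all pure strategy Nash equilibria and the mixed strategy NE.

Pure NE: (Stag, Stag) and (Hare, Hare); Mixed NE: p = 0.7273, q = 0.7273

Work:
Check pure NE:
(Stag, Stag): (14, 14) - no unilateral deviation beneficial
(Hare, Hare): (11, 11) - no unilateral deviation beneficial
Mixed NE: P1 plays Stag with p = 0.7273, P2 plays Stag with q = 0.7273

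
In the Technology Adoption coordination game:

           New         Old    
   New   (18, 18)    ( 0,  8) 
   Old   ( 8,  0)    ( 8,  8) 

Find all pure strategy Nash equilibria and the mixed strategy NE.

Pure NE: (New, New) and (Old, Old); Mixed NE: p = 0.4444, q = 0.4444

Work:
Check pure NE:
(New, New): (18, 18) - no unilateral deviation beneficial
(Old, Old): (8, 8) - no unilateral deviation beneficial
Mixed NE: P1 plays New with p = 0.4444, P2 plays New with q = 0.4444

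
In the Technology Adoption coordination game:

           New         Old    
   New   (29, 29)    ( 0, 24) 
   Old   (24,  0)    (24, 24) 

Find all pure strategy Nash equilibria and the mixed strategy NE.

Pure NE: (New, New) and (Old, Old); Mixed NE: p = 0.8276, q = 0.8276

Work:
Check pure NE:
(New, New): (29, 29) - no unilateral deviation beneficial
(Old, Old): (24, 24) - no unilateral deviation beneficial
Mixed NE: P1 plays New with p = 0.8276, P2 plays New with q = 0.8276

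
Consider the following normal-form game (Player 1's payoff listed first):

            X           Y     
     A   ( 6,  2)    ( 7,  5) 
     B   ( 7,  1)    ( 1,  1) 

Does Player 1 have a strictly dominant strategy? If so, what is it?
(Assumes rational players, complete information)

No strictly dominant strategy exists for Player 1

Work:
A strategy strictly dominates another if it gives a strictly higher payoff against every opponent action. Compare each pair of P1's strategies column-by-column:
  A vs B: [6 vs 7, 7 vs 1] → A does not strictly dominate B (column X: 6 ≤ 7)
  B vs A: [7 vs 6, 1 vs 7] → B does not strictly dominate A (column Y: 1 ≤ 7)
No single strategy strictly dominates all others → no strictly dominant strategy.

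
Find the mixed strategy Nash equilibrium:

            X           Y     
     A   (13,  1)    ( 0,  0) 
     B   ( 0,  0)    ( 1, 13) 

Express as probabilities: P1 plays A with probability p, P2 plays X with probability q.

p = 0.9286, q = 0.0714

Work:
Find probabilities that make opponent indifferent:
P2 chooses q to make P1 indifferent between A and B
P1 chooses p to make P2 indifferent between X and Y
Mixed NE: P1 plays (A: 0.9286, B: 0.0714), P2 plays (X: 0.0714, Y: 0.9286)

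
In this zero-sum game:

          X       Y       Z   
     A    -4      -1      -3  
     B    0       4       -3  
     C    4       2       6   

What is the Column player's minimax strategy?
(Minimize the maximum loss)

Column should play X or Y (all achieve the minimum), value = 4

Work:
Column player minimizes Row's maximum payoff:
Column X: max payoff to Row = 4
Column Y: max payoff to Row = 4
Column Z: max payoff to Row = 6
Minimum is 4, achieved by columns X, Y (tied).
Each of X or Y is a minimax strategy.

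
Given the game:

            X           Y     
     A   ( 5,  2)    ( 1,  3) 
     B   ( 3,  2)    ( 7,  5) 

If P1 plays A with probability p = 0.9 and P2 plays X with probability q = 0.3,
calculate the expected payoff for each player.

E[P1] = 2.56, E[P2] = 2.84

Work:
E[P1] = p·q·π₁(A,X) + p·(1-q)·π₁(A,Y) + (1-p)·q·π₁(B,X) + (1-p)·(1-q)·π₁(B,Y)
= 0.9·0.3·5 + 0.9·0.7·1 + 0.1·0.3·3 + 0.1·0.7·7
= 2.56

E[P2] = 2.84 (similar calculation)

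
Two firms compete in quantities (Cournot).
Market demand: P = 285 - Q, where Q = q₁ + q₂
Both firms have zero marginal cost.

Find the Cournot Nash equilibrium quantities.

q₁* = q₂* = 95.0; P* = 95.0

Work:
Profit: π_i = P·q_i = (a - q_i - q_j)·q_i
FOC: ∂π_i/∂q_i = a - 2q_i - q_j = 0
Reaction function: q_i = (285 - q_j)/2
Symmetry: q* = 285/3 = 95.0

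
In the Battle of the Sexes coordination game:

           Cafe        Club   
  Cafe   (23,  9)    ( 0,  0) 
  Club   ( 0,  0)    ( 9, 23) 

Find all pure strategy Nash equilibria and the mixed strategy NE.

Pure NE: (Cafe, Cafe) and (Club, Club); Mixed NE: p = 0.7188, q = 0.2812

Work:
Check pure NE:
(Cafe, Cafe): (23, 9) - no unilateral deviation beneficial
(Club, Club): (9, 23) - no unilateral deviation beneficial
Mixed NE: P1 plays Cafe with p = 0.7188, P2 plays Cafe with q = 0.2812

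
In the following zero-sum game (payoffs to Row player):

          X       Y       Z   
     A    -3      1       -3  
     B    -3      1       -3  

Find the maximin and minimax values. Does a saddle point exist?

Maximin = -3, Minimax = -3, Saddle: True

Work:
Row minimums: [-3, -3] → maximin = -3
Column maximums: [-3, 1, -3] → minimax = -3
Saddle point exists! Game value = -3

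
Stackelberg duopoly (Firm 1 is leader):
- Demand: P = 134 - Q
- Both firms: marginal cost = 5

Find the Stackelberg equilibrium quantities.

q₁* (leader) = 64.5, q₂* (follower) = 32.25

Work:
Follower's reaction: q₂ = (a - c - q₁)/2
Leader substitutes: π₁ = q₁·(a - q₁ - (a-c-q₁)/2 - c)
FOC: q₁* = (134 - 5)/2 = 64.50
Then: q₂* = (134 - 5 - 64.5)/2 = 32.25
Leader has first-mover advantage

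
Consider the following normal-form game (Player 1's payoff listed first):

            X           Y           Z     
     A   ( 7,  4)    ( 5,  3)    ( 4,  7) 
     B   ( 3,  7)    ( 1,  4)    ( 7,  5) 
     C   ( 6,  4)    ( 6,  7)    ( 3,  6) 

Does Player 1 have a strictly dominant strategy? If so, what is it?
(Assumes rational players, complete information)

No strictly dominant strategy exists for Player 1

Work:
A strategy strictly dominates another if it gives a strictly higher payoff against every opponent action. Compare each pair of P1's strategies column-by-column:
  A vs B: [7 vs 3, 5 vs 1, 4 vs 7] → A does not strictly dominate B (column Z: 4 ≤ 7)
  A vs C: [7 vs 6, 5 vs 6, 4 vs 3] → A does not strictly dominate C (column Y: 5 ≤ 6)
  B vs A: [3 vs 7, 1 vs 5, 7 vs 4] → B does not strictly dominate A (column X: 3 ≤ 7)
  B vs C: [3 vs 6, 1 vs 6, 7 vs 3] → B does not strictly dominate C (column X: 3 ≤ 6)
  C vs A: [6 vs 7, 6 vs 5, 3 vs 4] → C does not strictly dominate A (column X: 6 ≤ 7)
  C vs B: [6 vs 3, 6 vs 1, 3 vs 7] → C does not strictly dominate B (column Z: 3 ≤ 7)
No single strategy strictly dominates all others → no strictly dominant strategy.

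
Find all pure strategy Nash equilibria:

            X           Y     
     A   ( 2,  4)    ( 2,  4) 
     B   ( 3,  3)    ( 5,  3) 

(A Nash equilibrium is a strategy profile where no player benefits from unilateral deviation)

Nash equilibrium: (B, X), (B, Y)

Work:
Best responses:
  P1 vs X: payoffs [2, 3] → best response B (payoff 3)
  P1 vs Y: payoffs [2, 5] → best response B (payoff 5)
  P2 vs A: payoffs [4, 4] → best response X/Y (payoff 4)
  P2 vs B: payoffs [3, 3] → best response X/Y (payoff 3)
Mutual best responses: (B,X), (B,Y) → Nash equilibria.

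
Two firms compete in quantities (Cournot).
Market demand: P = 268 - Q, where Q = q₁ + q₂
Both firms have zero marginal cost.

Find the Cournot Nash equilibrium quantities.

q₁* = q₂* = 89.33; P* = 89.33

Work:
Profit: π_i = P·q_i = (a - q_i - q_j)·q_i
FOC: ∂π_i/∂q_i = a - 2q_i - q_j = 0
Reaction function: q_i = (268 - q_j)/2
Symmetry: q* = 268/3 = 89.33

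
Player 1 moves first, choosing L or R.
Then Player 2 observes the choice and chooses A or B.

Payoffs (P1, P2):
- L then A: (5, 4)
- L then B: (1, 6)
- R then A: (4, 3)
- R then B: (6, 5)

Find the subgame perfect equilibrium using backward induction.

P1 plays R, P2 plays B after L and B after R; Payoff (6, 5)

Work:
Backward induction:
After L: P2 chooses B → P1 gets 1
After R: P2 chooses B → P1 gets 6
P1 chooses R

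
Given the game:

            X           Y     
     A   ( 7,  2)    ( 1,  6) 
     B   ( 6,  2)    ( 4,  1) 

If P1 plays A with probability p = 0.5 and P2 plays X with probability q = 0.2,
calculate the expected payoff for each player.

E[P1] = 3.3, E[P2] = 3.2

Work:
E[P1] = p·q·π₁(A,X) + p·(1-q)·π₁(A,Y) + (1-p)·q·π₁(B,X) + (1-p)·(1-q)·π₁(B,Y)
= 0.5·0.2·7 + 0.5·0.8·1 + 0.5·0.2·6 + 0.5·0.8·4
= 3.3

E[P2] = 3.2 (similar calculation)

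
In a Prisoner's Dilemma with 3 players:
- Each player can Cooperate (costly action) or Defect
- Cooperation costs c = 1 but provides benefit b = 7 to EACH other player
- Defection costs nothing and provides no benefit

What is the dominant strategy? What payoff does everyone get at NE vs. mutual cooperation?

Dominant: Defect; NE payoff = 0; Coop payoff = 13

Work:
Defect dominates (saves cost c = 1, benefit to others is external)
NE: All defect → everyone gets 0
If all cooperate: each receives (2)×7 - 1 = 13
Social dilemma: 13 > 0 but NE gives 0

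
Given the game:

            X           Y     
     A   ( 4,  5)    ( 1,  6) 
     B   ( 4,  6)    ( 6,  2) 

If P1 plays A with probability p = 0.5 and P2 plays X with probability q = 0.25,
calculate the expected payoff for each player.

E[P1] = 3.625, E[P2] = 4.375

Work:
E[P1] = p·q·π₁(A,X) + p·(1-q)·π₁(A,Y) + (1-p)·q·π₁(B,X) + (1-p)·(1-q)·π₁(B,Y)
= 0.5·0.25·4 + 0.5·0.75·1 + 0.5·0.25·4 + 0.5·0.75·6
= 3.625

E[P2] = 4.375 (similar calculation)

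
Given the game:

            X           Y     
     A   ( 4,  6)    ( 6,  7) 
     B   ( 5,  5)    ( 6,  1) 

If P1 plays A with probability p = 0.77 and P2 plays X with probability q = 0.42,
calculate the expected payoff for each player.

E[P1] = 5.2566, E[P2] = 5.683

Work:
E[P1] = p·q·π₁(A,X) + p·(1-q)·π₁(A,Y) + (1-p)·q·π₁(B,X) + (1-p)·(1-q)·π₁(B,Y)
= 0.77·0.42·4 + 0.77·0.58·6 + 0.23·0.42·5 + 0.23·0.58·6
= 5.2566

E[P2] = 5.683 (similar calculation)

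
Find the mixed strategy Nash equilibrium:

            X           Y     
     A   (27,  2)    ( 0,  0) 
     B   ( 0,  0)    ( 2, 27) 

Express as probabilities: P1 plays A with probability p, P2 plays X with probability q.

p = 0.931, q = 0.069

Work:
Find probabilities that make opponent indifferent:
P2 chooses q to make P1 indifferent between A and B
P1 chooses p to make P2 indifferent between X and Y
Mixed NE: P1 plays (A: 0.931, B: 0.069), P2 plays (X: 0.069, Y: 0.931)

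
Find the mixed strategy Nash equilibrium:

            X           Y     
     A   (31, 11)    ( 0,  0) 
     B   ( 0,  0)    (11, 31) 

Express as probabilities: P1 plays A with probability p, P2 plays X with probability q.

p = 0.7381, q = 0.2619

Work:
Find probabilities that make opponent indifferent:
P2 chooses q to make P1 indifferent between A and B
P1 chooses p to make P2 indifferent between X and Y
Mixed NE: P1 plays (A: 0.7381, B: 0.2619), P2 plays (X: 0.2619, Y: 0.7381)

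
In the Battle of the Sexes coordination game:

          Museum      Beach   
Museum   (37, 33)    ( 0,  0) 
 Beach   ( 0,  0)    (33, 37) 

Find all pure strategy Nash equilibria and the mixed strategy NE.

Pure NE: (Museum, Museum) and (Beach, Beach); Mixed NE: p = 0.5286, q = 0.4714

Work:
Check pure NE:
(Museum, Museum): (37, 33) - no unilateral deviation beneficial
(Beach, Beach): (33, 37) - no unilateral deviation beneficial
Mixed NE: P1 plays Museum with p = 0.5286, P2 plays Museum with q = 0.4714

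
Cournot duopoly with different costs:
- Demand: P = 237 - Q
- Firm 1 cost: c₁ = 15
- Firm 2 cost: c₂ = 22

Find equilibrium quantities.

q₁* = 76.33, q₂* = 69.33

Work:
Reaction: q₁ = (237 - 15 - q₂)/2
Reaction: q₂ = (237 - 22 - q₁)/2
Solve simultaneously:
q₁* = (237 - 2×15 + 22)/3 = 76.33
q₂* = (237 - 2×22 + 15)/3 = 69.33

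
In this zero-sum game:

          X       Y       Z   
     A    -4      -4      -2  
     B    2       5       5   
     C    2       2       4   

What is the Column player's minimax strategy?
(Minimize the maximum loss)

Column should play X, value = 2

Work:
Column player minimizes Row's maximum payoff:
Column X: max payoff to Row = 2
Column Y: max payoff to Row = 5
Column Z: max payoff to Row = 5
Minimum is 2, achieved by column X.
Minimax strategy: X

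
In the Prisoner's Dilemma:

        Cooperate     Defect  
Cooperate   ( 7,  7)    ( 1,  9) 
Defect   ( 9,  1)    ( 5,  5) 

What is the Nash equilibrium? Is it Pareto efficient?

(Defect, Defect) is NE; not Pareto efficient

Work:
Defect dominates Cooperate for both players:
If P2 cooperates: Defect (9) > Cooperate (7)
If P2 defects: Defect (5) > Cooperate (1)
NE: (Defect, Defect) with payoff (5, 5)
But (Cooperate, Cooperate) = (7, 7) Pareto dominates (5, 5)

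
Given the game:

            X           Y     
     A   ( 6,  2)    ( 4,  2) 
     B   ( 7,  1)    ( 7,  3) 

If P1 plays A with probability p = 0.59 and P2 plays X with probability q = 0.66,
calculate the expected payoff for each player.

E[P1] = 6.0088, E[P2] = 1.8688

Work:
E[P1] = p·q·π₁(A,X) + p·(1-q)·π₁(A,Y) + (1-p)·q·π₁(B,X) + (1-p)·(1-q)·π₁(B,Y)
= 0.59·0.66·6 + 0.59·0.34·4 + 0.41·0.66·7 + 0.41·0.34·7
= 6.0088

E[P2] = 1.8688 (similar calculation)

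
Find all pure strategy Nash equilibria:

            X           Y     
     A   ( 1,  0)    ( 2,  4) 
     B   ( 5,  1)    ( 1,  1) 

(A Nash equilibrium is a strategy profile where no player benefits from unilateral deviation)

Nash equilibrium: (A, Y), (B, X)

Work:
Best responses:
  P1 vs X: payoffs [1, 5] → best response B (payoff 5)
  P1 vs Y: payoffs [2, 1] → best response A (payoff 2)
  P2 vs A: payoffs [0, 4] → best response Y (payoff 4)
  P2 vs B: payoffs [1, 1] → best response X/Y (payoff 1)
Mutual best responses: (A,Y), (B,X) → Nash equilibria.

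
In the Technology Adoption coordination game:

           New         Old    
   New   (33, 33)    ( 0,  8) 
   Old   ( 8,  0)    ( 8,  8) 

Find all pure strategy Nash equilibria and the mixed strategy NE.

Pure NE: (New, New) and (Old, Old); Mixed NE: p = 0.2424, q = 0.2424

Work:
Check pure NE:
(New, New): (33, 33) - no unilateral deviation beneficial
(Old, Old): (8, 8) - no unilateral deviation beneficial
Mixed NE: P1 plays New with p = 0.2424, P2 plays New with q = 0.2424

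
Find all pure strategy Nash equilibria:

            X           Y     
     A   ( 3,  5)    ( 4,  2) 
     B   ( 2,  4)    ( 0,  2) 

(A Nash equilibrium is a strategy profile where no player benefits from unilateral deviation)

Nash equilibrium: (A, X)

Work:
Best responses:
  P1 vs X: payoffs [3, 2] → best response A (payoff 3)
  P1 vs Y: payoffs [4, 0] → best response A (payoff 4)
  P2 vs A: payoffs [5, 2] → best response X (payoff 5)
  P2 vs B: payoffs [4, 2] → best response X (payoff 4)
Mutual best responses: (A,X) → Nash equilibria.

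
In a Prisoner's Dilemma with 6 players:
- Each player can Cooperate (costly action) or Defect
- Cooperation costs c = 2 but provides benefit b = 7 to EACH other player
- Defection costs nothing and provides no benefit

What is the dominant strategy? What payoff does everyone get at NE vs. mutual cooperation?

Dominant: Defect; NE payoff = 0; Coop payoff = 33

Work:
Defect dominates (saves cost c = 2, benefit to others is external)
NE: All defect → everyone gets 0
If all cooperate: each receives (5)×7 - 2 = 33
Social dilemma: 33 > 0 but NE gives 0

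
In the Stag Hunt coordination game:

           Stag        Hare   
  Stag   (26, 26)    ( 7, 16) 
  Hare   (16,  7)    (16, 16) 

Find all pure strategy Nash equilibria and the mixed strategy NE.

Pure NE: (Stag, Stag) and (Hare, Hare); Mixed NE: p = 0.4737, q = 0.4737

Work:
Check pure NE:
(Stag, Stag): (26, 26) - no unilateral deviation beneficial
(Hare, Hare): (16, 16) - no unilateral deviation beneficial
Mixed NE: P1 plays Stag with p = 0.4737, P2 plays Stag with q = 0.4737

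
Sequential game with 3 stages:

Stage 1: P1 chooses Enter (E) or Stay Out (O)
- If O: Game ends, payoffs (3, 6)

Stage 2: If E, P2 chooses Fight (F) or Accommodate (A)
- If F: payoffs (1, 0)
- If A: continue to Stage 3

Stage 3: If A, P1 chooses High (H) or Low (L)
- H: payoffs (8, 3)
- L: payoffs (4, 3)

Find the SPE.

SPE: (E, A, H); Outcome (8, 3)

Work:
Stage 3: P1 chooses H (8 vs 4)
Stage 2: P2: F->0, A->3 (anticipating H). Choose A
Stage 1: P1: O->3, E->8 (anticipating A, H). Choose E
SPE path: E -> A -> H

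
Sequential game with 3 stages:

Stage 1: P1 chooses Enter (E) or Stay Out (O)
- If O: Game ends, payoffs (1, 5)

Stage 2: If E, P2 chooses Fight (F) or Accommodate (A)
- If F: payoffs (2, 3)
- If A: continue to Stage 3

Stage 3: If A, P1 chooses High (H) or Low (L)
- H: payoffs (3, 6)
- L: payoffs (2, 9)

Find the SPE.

SPE: (E, A, H); Outcome (3, 6)

Work:
Stage 3: P1 chooses H (3 vs 2)
Stage 2: P2: F->3, A->6 (anticipating H). Choose A
Stage 1: P1: O->1, E->3 (anticipating A, H). Choose E
SPE path: E -> A -> H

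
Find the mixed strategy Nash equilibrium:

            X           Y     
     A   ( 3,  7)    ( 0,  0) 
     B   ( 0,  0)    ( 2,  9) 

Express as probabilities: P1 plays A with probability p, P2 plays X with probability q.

p = 0.5625, q = 0.4

Work:
Find probabilities that make opponent indifferent:
P2 chooses q to make P1 indifferent between A and B
P1 chooses p to make P2 indifferent between X and Y
Mixed NE: P1 plays (A: 0.5625, B: 0.4375), P2 plays (X: 0.4, Y: 0.6)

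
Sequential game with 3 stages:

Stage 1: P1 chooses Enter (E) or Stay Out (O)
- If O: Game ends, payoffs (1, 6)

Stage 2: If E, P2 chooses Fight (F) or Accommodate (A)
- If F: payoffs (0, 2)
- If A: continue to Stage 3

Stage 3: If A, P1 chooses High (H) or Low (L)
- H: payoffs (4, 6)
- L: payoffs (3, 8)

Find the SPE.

SPE: (E, A, H); Outcome (4, 6)

Work:
Stage 3: P1 chooses H (4 vs 3)
Stage 2: P2: F->2, A->6 (anticipating H). Choose A
Stage 1: P1: O->1, E->4 (anticipating A, H). Choose E
SPE path: E -> A -> H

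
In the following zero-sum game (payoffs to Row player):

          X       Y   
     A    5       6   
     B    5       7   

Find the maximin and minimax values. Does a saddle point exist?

Maximin = 5, Minimax = 5, Saddle: True

Work:
Row minimums: [5, 5] → maximin = 5
Column maximums: [5, 7] → minimax = 5
Saddle point exists! Game value = 5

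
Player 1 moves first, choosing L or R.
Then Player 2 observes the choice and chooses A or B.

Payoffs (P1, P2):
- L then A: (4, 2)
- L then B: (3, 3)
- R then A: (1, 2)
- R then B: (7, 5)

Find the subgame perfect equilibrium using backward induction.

P1 plays R, P2 plays B after L and B after R; Payoff (7, 5)

Work:
Backward induction:
After L: P2 chooses B → P1 gets 3
After R: P2 chooses B → P1 gets 7
P1 chooses R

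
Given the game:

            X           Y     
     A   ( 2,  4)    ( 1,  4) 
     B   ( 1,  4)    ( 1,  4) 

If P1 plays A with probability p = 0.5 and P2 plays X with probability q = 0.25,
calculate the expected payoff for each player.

E[P1] = 1.125, E[P2] = 4.0

Work:
E[P1] = p·q·π₁(A,X) + p·(1-q)·π₁(A,Y) + (1-p)·q·π₁(B,X) + (1-p)·(1-q)·π₁(B,Y)
= 0.5·0.25·2 + 0.5·0.75·1 + 0.5·0.25·1 + 0.5·0.75·1
= 1.125

E[P2] = 4.0 (similar calculation)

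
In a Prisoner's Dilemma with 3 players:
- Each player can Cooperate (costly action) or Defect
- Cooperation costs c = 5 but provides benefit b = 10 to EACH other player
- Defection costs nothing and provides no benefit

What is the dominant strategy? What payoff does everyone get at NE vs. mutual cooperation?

Dominant: Defect; NE payoff = 0; Coop payoff = 15

Work:
Defect dominates (saves cost c = 5, benefit to others is external)
NE: All defect → everyone gets 0
If all cooperate: each receives (2)×10 - 5 = 15
Social dilemma: 15 > 0 but NE gives 0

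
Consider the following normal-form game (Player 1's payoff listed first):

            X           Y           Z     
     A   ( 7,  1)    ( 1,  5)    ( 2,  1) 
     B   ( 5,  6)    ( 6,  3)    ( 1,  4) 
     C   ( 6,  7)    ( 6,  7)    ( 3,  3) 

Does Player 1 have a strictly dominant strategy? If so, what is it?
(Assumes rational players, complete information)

No strictly dominant strategy exists for Player 1

Work:
A strategy strictly dominates another if it gives a strictly higher payoff against every opponent action. Compare each pair of P1's strategies column-by-column:
  A vs B: [7 vs 5, 1 vs 6, 2 vs 1] → A does not strictly dominate B (column Y: 1 ≤ 6)
  A vs C: [7 vs 6, 1 vs 6, 2 vs 3] → A does not strictly dominate C (column Y: 1 ≤ 6)
  B vs A: [5 vs 7, 6 vs 1, 1 vs 2] → B does not strictly dominate A (column X: 5 ≤ 7)
  B vs C: [5 vs 6, 6 vs 6, 1 vs 3] → B does not strictly dominate C (column X: 5 ≤ 6)
  C vs A: [6 vs 7, 6 vs 1, 3 vs 2] → C does not strictly dominate A (column X: 6 ≤ 7)
  C vs B: [6 vs 5, 6 vs 6, 3 vs 1] → C does not strictly dominate B (column Y: 6 ≤ 6)
No single strategy strictly dominates all others → no strictly dominant strategy.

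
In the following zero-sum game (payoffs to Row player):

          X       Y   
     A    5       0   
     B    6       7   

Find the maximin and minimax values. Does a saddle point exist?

Maximin = 6, Minimax = 6, Saddle: True

Work:
Row minimums: [0, 6] → maximin = 6
Column maximums: [6, 7] → minimax = 6
Saddle point exists! Game value = 6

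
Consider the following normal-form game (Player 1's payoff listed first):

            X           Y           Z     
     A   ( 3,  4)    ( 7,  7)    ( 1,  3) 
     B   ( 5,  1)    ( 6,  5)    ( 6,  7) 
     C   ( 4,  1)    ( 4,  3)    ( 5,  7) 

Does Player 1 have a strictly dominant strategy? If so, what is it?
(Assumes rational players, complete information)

No strictly dominant strategy exists for Player 1

Work:
A strategy strictly dominates another if it gives a strictly higher payoff against every opponent action. Compare each pair of P1's strategies column-by-column:
  A vs B: [3 vs 5, 7 vs 6, 1 vs 6] → A does not strictly dominate B (column X: 3 ≤ 5)
  A vs C: [3 vs 4, 7 vs 4, 1 vs 5] → A does not strictly dominate C (column X: 3 ≤ 4)
  B vs A: [5 vs 3, 6 vs 7, 6 vs 1] → B does not strictly dominate A (column Y: 6 ≤ 7)
  B vs C: [5 vs 4, 6 vs 4, 6 vs 5] → B strictly dominates C
  C vs A: [4 vs 3, 4 vs 7, 5 vs 1] → C does not strictly dominate A (column Y: 4 ≤ 7)
  C vs B: [4 vs 5, 4 vs 6, 5 vs 6] → C does not strictly dominate B (column X: 4 ≤ 5)
No single strategy strictly dominates all others → no strictly dominant strategy.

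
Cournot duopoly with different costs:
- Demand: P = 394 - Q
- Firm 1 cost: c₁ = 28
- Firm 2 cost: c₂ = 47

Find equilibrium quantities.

q₁* = 128.33, q₂* = 109.33

Work:
Reaction: q₁ = (394 - 28 - q₂)/2
Reaction: q₂ = (394 - 47 - q₁)/2
Solve simultaneously:
q₁* = (394 - 2×28 + 47)/3 = 128.33
q₂* = (394 - 2×47 + 28)/3 = 109.33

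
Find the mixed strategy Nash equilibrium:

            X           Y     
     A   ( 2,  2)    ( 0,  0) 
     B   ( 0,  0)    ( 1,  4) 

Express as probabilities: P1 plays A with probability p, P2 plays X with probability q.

p = 0.6667, q = 0.3333

Work:
Find probabilities that make opponent indifferent:
P2 chooses q to make P1 indifferent between A and B
P1 chooses p to make P2 indifferent between X and Y
Mixed NE: P1 plays (A: 0.6667, B: 0.3333), P2 plays (X: 0.3333, Y: 0.6667)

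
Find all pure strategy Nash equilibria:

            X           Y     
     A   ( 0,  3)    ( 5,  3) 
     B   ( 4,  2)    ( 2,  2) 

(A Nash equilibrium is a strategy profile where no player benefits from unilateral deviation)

Nash equilibrium: (A, Y), (B, X)

Work:
Best responses:
  P1 vs X: payoffs [0, 4] → best response B (payoff 4)
  P1 vs Y: payoffs [5, 2] → best response A (payoff 5)
  P2 vs A: payoffs [3, 3] → best response X/Y (payoff 3)
  P2 vs B: payoffs [2, 2] → best response X/Y (payoff 2)
Mutual best responses: (A,Y), (B,X) → Nash equilibria.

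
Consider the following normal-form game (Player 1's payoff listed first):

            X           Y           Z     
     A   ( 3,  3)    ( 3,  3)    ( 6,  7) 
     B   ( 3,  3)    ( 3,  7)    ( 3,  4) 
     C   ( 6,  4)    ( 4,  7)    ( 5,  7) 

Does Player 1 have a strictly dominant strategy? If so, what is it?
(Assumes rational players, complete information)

No strictly dominant strategy exists for Player 1

Work:
A strategy strictly dominates another if it gives a strictly higher payoff against every opponent action. Compare each pair of P1's strategies column-by-column:
  A vs B: [3 vs 3, 3 vs 3, 6 vs 3] → A does not strictly dominate B (column X: 3 ≤ 3)
  A vs C: [3 vs 6, 3 vs 4, 6 vs 5] → A does not strictly dominate C (column X: 3 ≤ 6)
  B vs A: [3 vs 3, 3 vs 3, 3 vs 6] → B does not strictly dominate A (column X: 3 ≤ 3)
  B vs C: [3 vs 6, 3 vs 4, 3 vs 5] → B does not strictly dominate C (column X: 3 ≤ 6)
  C vs A: [6 vs 3, 4 vs 3, 5 vs 6] → C does not strictly dominate A (column Z: 5 ≤ 6)
  C vs B: [6 vs 3, 4 vs 3, 5 vs 3] → C strictly dominates B
No single strategy strictly dominates all others → no strictly dominant strategy.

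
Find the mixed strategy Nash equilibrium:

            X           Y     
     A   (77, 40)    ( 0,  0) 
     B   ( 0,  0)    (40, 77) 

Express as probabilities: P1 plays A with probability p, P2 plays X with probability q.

p = 0.6581, q = 0.3419

Work:
Find probabilities that make opponent indifferent:
P2 chooses q to make P1 indifferent between A and B
P1 chooses p to make P2 indifferent between X and Y
Mixed NE: P1 plays (A: 0.6581, B: 0.3419), P2 plays (X: 0.3419, Y: 0.6581)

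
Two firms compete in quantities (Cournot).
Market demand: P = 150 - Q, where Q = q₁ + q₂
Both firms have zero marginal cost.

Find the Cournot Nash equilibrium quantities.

q₁* = q₂* = 50.0; P* = 50.0

Work:
Profit: π_i = P·q_i = (a - q_i - q_j)·q_i
FOC: ∂π_i/∂q_i = a - 2q_i - q_j = 0
Reaction function: q_i = (150 - q_j)/2
Symmetry: q* = 150/3 = 50.0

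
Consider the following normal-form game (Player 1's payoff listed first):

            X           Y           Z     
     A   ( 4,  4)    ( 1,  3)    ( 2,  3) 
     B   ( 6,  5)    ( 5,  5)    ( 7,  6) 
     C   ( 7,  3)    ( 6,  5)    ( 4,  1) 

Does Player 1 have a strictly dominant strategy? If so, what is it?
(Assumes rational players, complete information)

No strictly dominant strategy exists for Player 1

Work:
A strategy strictly dominates another if it gives a strictly higher payoff against every opponent action. Compare each pair of P1's strategies column-by-column:
  A vs B: [4 vs 6, 1 vs 5, 2 vs 7] → A does not strictly dominate B (column X: 4 ≤ 6)
  A vs C: [4 vs 7, 1 vs 6, 2 vs 4] → A does not strictly dominate C (column X: 4 ≤ 7)
  B vs A: [6 vs 4, 5 vs 1, 7 vs 2] → B strictly dominates A
  B vs C: [6 vs 7, 5 vs 6, 7 vs 4] → B does not strictly dominate C (column X: 6 ≤ 7)
  C vs A: [7 vs 4, 6 vs 1, 4 vs 2] → C strictly dominates A
  C vs B: [7 vs 6, 6 vs 5, 4 vs 7] → C does not strictly dominate B (column Z: 4 ≤ 7)
No single strategy strictly dominates all others → no strictly dominant strategy.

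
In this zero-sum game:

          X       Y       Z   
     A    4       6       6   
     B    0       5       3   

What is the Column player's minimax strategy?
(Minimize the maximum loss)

Column should play X, value = 4

Work:
Column player minimizes Row's maximum payoff:
Column X: max payoff to Row = 4
Column Y: max payoff to Row = 6
Column Z: max payoff to Row = 6
Minimum is 4, achieved by column X.
Minimax strategy: X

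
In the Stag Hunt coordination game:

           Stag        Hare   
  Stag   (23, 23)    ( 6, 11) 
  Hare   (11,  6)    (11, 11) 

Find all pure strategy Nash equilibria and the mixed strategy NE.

Pure NE: (Stag, Stag) and (Hare, Hare); Mixed NE: p = 0.2941, q = 0.2941

Work:
Check pure NE:
(Stag, Stag): (23, 23) - no unilateral deviation beneficial
(Hare, Hare): (11, 11) - no unilateral deviation beneficial
Mixed NE: P1 plays Stag with p = 0.2941, P2 plays Stag with q = 0.2941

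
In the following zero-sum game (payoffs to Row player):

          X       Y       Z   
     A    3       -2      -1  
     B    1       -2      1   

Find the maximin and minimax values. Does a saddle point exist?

Maximin = -2, Minimax = -2, Saddle: True

Work:
Row minimums: [-2, -2] → maximin = -2
Column maximums: [3, -2, 1] → minimax = -2
Saddle point exists! Game value = -2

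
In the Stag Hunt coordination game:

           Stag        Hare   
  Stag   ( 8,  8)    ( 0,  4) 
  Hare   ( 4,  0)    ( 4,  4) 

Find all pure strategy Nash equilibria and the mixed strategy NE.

Pure NE: (Stag, Stag) and (Hare, Hare); Mixed NE: p = 0.5, q = 0.5

Work:
Check pure NE:
(Stag, Stag): (8, 8) - no unilateral deviation beneficial
(Hare, Hare): (4, 4) - no unilateral deviation beneficial
Mixed NE: P1 plays Stag with p = 0.5, P2 plays Stag with q = 0.5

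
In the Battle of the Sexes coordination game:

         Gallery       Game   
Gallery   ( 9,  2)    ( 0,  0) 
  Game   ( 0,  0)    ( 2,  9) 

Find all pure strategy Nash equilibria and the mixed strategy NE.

Pure NE: (Gallery, Gallery) and (Game, Game); Mixed NE: p = 0.8182, q = 0.1818

Work:
Check pure NE:
(Gallery, Gallery): (9, 2) - no unilateral deviation beneficial
(Game, Game): (2, 9) - no unilateral deviation beneficial
Mixed NE: P1 plays Gallery with p = 0.8182, P2 plays Gallery with q = 0.1818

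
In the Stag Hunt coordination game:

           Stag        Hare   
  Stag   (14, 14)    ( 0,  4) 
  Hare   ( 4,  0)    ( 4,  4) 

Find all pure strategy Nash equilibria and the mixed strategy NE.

Pure NE: (Stag, Stag) and (Hare, Hare); Mixed NE: p = 0.2857, q = 0.2857

Work:
Check pure NE:
(Stag, Stag): (14, 14) - no unilateral deviation beneficial
(Hare, Hare): (4, 4) - no unilateral deviation beneficial
Mixed NE: P1 plays Stag with p = 0.2857, P2 plays Stag with q = 0.2857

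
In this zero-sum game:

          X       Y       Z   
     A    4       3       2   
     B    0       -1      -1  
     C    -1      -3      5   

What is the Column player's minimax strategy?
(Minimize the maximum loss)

Column should play Y, value = 3

Work:
Column player minimizes Row's maximum payoff:
Column X: max payoff to Row = 4
Column Y: max payoff to Row = 3
Column Z: max payoff to Row = 5
Minimum is 3, achieved by column Y.
Minimax strategy: Y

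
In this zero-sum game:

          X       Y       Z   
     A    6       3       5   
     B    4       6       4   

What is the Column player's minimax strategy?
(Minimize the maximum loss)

Column should play Z, value = 5

Work:
Column player minimizes Row's maximum payoff:
Column X: max payoff to Row = 6
Column Y: max payoff to Row = 6
Column Z: max payoff to Row = 5
Minimum is 5, achieved by column Z.
Minimax strategy: Z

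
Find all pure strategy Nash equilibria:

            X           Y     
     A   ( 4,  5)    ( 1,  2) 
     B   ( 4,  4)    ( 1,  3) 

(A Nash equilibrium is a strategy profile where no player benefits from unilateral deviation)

Nash equilibrium: (A, X), (B, X)

Work:
Best responses:
  P1 vs X: payoffs [4, 4] → best response A/B (payoff 4)
  P1 vs Y: payoffs [1, 1] → best response A/B (payoff 1)
  P2 vs A: payoffs [5, 2] → best response X (payoff 5)
  P2 vs B: payoffs [4, 3] → best response X (payoff 4)
Mutual best responses: (A,X), (B,X) → Nash equilibria.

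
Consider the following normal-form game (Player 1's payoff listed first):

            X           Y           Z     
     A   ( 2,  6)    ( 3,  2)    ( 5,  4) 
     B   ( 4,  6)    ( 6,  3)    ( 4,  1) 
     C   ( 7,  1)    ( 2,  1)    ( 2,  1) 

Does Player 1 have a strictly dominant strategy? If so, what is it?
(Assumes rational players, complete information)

No strictly dominant strategy exists for Player 1

Work:
A strategy strictly dominates another if it gives a strictly higher payoff against every opponent action. Compare each pair of P1's strategies column-by-column:
  A vs B: [2 vs 4, 3 vs 6, 5 vs 4] → A does not strictly dominate B (column X: 2 ≤ 4)
  A vs C: [2 vs 7, 3 vs 2, 5 vs 2] → A does not strictly dominate C (column X: 2 ≤ 7)
  B vs A: [4 vs 2, 6 vs 3, 4 vs 5] → B does not strictly dominate A (column Z: 4 ≤ 5)
  B vs C: [4 vs 7, 6 vs 2, 4 vs 2] → B does not strictly dominate C (column X: 4 ≤ 7)
  C vs A: [7 vs 2, 2 vs 3, 2 vs 5] → C does not strictly dominate A (column Y: 2 ≤ 3)
  C vs B: [7 vs 4, 2 vs 6, 2 vs 4] → C does not strictly dominate B (column Y: 2 ≤ 6)
No single strategy strictly dominates all others → no strictly dominant strategy.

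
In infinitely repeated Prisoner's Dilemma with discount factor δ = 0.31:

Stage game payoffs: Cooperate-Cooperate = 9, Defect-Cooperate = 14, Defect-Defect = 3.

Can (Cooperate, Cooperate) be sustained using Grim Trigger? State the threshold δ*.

δ* = 0.4545; since δ = 0.31 < 0.4545, cooperation cannot be sustained

Work:
For Grim Trigger:
Cooperate forever: 9/(1-δ)
Defect then punished: 14 + 3·δ/(1-δ)
Need: 9/(1-δ) ≥ 14 + 3·δ/(1-δ)
Solving: δ ≥ (T-R)/(T-P) = (14-9)/(14-3) = 0.4545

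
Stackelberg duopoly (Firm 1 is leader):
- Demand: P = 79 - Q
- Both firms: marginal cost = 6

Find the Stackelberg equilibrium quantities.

q₁* (leader) = 36.5, q₂* (follower) = 18.25

Work:
Follower's reaction: q₂ = (a - c - q₁)/2
Leader substitutes: π₁ = q₁·(a - q₁ - (a-c-q₁)/2 - c)
FOC: q₁* = (79 - 6)/2 = 36.50
Then: q₂* = (79 - 6 - 36.5)/2 = 18.25
Leader has first-mover advantage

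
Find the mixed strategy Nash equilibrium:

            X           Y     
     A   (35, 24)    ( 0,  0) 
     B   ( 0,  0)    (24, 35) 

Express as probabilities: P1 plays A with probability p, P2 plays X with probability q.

p = 0.5932, q = 0.4068

Work:
Find probabilities that make opponent indifferent:
P2 chooses q to make P1 indifferent between A and B
P1 chooses p to make P2 indifferent between X and Y
Mixed NE: P1 plays (A: 0.5932, B: 0.4068), P2 plays (X: 0.4068, Y: 0.5932)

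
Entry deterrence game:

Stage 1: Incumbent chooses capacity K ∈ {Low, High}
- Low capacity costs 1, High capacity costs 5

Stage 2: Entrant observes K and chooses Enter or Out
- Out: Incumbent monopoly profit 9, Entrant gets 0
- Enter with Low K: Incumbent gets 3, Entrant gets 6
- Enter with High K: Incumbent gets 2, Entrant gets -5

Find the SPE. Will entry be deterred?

SPE: (High, Enter|Low, Out|High); Entry deterred. Incumbent net profit = 4

Work:
After Low K: Entrant enters (6 > 0)
After High K: Entrant stays out (-5 < 0)
Incumbent: Low → 3−1=2, High → 9−5=4
Incumbent chooses High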